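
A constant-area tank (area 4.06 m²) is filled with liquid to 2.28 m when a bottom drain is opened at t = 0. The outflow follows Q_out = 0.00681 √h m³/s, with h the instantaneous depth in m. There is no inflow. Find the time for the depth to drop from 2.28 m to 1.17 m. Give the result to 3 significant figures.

A dh/dt = −Q_out = −0.00681 √h.
∫ h^(−1/2) dh = −(0.00681/A) ∫ dt, giving 2√h = 2√h₀ − (0.00681/A) t.
t = 2A(√h₀ − √h)/0.00681 = 2·4.06·(√2.28 − √1.17)/0.00681
  = 8.1200 × (1.5100 − 1.0817) / 0.00681 = 510.69 s.

511 s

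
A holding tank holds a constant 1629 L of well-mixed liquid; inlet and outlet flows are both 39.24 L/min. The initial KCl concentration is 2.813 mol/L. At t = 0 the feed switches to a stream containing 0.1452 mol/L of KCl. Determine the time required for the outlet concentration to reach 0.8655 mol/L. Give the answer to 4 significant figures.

54.36 min

Species balance: V dC/dt = Q(C_in − C) ⇒ τ = V/Q = 41.5138 min.
C(t) = C_in + (C₀ − C_in) e^(−t/τ). Set C = 0.8655 and solve for t:
e^(−t/τ) = (C − C_in)/(C₀ − C_in) = (0.8655 − 0.1452)/(2.813 − 0.1452) = 0.269998
t = −τ ln(…) = 41.5138 × 1.30934 = 54.3557 min.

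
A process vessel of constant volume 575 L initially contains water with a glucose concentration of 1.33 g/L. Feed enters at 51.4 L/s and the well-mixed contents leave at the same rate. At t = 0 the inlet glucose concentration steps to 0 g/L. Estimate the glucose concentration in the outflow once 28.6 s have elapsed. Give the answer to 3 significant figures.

0.103 g/L

Transient balance on the dissolved component: V dC/dt = Q(C_in − C).
So dC/dt = (C_in − C)/τ with τ = V/Q = 575/51.4 = 11.187 s.
Solution: C(t) = C_in + (C₀ − C_in) e^(−t/τ).
C(28.6) = 0 + (1.33 − 0)·e^(−28.6/11.187) = 0 + (1.3300)·0.077569 = 0.10317 g/L.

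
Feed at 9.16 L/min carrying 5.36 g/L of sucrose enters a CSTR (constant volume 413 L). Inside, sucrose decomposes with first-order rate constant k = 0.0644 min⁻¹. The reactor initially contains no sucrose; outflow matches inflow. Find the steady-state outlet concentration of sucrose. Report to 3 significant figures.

1.37 g/L

Accumulation = in − out − consumed: V dC/dt = Q C_in − Q C − k V C.
At steady state: 0 = Q C_in − (Q + kV) C_ss, so C_ss = Q C_in/(Q + kV).
C_ss = 9.16·5.36/(9.16 + 0.0644·413) = 49.098/35.757 = 1.3731 g/L.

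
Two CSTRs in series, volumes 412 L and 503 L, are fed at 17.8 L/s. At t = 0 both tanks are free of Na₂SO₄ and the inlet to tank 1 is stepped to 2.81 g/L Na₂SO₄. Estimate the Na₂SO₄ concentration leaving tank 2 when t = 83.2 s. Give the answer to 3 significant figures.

2.34 g/L

Time constants: τᵢ = Vᵢ/Q for each well-mixed tank.
τ₁ = 412/17.8 = 23.146 s; τ₂ = 503/17.8 = 28.258 s.
Solving the cascade with C₁(0)=C₂(0)=0 gives C₂(t) = C_in[1 − (τ₁ e^(−t/τ₁) − τ₂ e^(−t/τ₂))/(τ₁ − τ₂)].
At t = 83.2: e^(−t/τ₁) = 0.027473, e^(−t/τ₂) = 0.052641.
C₂ = 2.81·[1 − (23.146·0.027473 − 28.258·0.052641)/(-5.1124)] = 2.81·0.83341 = 2.3419 g/L.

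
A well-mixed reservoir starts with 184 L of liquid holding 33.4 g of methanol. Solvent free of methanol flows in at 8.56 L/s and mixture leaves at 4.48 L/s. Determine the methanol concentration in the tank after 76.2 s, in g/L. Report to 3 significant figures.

0.0228 g/L

Total volume: dV/dt = Q_in − Q_out = 4.0800 L/s, so V(t) = 184 + 4.0800 t and V(76.2) = 494.90 L.
Solute balance: dm/dt = 0 − Q_out C = −Q_out m/V(t).
dm/m = −Q_out dt/(V₀ + 4.0800 t); integrating gives ln(m/m₀) = −(Q_out/(Q_in−Q_out)) ln(V/V₀).
m = m₀ (V₀/V)^(Q_out/(Q_in−Q_out)) = 33.4 × (184/494.90)^(1.0980) = 11.270 g.
C = m/V = 11.270/494.90 = 0.022772 g/L.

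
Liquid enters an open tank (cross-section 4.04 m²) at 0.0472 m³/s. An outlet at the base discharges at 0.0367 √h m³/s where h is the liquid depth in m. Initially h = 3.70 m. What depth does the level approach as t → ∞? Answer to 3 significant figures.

1.65 m

A dh/dt = Q_in − 0.0367 √h. Steady state requires inflow = outflow:
Q_in = 0.0367 √h_ss ⇒ √h_ss = 0.0472/0.0367 = 1.2861.
h_ss = 1.2861² = 1.6541 m. (Since h₀ = 3.70 m > h_ss, the level will fall toward this value.)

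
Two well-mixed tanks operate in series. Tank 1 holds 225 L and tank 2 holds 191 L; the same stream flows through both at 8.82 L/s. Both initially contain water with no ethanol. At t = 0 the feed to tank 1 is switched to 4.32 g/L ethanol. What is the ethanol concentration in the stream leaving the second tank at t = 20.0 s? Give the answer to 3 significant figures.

Each tank obeys Vᵢ dCᵢ/dt = Q(Cᵢ₋₁ − Cᵢ), so τᵢ = Vᵢ/Q.
τ₁ = 225/8.82 = 25.510 s; τ₂ = 191/8.82 = 21.655 s.
Solving the cascade with C₁(0)=C₂(0)=0 gives C₂(t) = C_in[1 − (τ₁ e^(−t/τ₁) − τ₂ e^(−t/τ₂))/(τ₁ − τ₂)].
At t = 20.0: e^(−t/τ₁) = 0.45658, e^(−t/τ₂) = 0.39710.
C₂ = 4.32·[1 − (25.510·0.45658 − 21.655·0.39710)/(3.8549)] = 4.32·0.20932 = 0.90428 g/L.

0.904 g/L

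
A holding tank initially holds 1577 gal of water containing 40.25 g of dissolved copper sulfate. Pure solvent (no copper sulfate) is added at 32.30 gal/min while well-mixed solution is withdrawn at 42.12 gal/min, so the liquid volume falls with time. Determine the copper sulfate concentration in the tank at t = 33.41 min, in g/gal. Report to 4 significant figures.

Total volume: dV/dt = Q_in − Q_out = -9.82000 gal/min, so V(t) = 1577 − 9.82000 t and V(33.41) = 1248.91 gal.
Species balance (pure solvent in): dm/dt = −Q_out · m/V(t).
dm/m = −Q_out dt/(V₀ − 9.82000 t); integrating gives ln(m/m₀) = −(Q_out/(Q_in−Q_out)) ln(V/V₀).
m = m₀ (V₀/V)^(Q_out/(Q_in−Q_out)) = 40.25 × (1577/1248.91)^(-4.28921) = 14.8004 g.
C = m/V = 14.8004/1248.91 = 0.0118506 g/gal.

0.01185 g/gal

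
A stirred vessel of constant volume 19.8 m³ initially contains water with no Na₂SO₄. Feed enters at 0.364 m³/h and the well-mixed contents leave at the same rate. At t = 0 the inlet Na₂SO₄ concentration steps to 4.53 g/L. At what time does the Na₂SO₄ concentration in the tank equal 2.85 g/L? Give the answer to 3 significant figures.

Species balance: V dC/dt = Q(C_in − C) ⇒ τ = V/Q = 54.396 h.
C(t) = C_in + (C₀ − C_in) e^(−t/τ). Set C = 2.85 and solve for t:
e^(−t/τ) = (C − C_in)/(C₀ − C_in) = (2.85 − 4.53)/(0 − 4.53) = 0.37086
t = −τ ln(…) = 54.396 × 0.99193 = 53.957 h.

54.0 h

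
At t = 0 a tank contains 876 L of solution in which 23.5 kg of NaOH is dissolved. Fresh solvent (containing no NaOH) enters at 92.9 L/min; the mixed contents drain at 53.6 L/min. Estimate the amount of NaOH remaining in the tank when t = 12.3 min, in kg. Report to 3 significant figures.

12.9 kg

Total volume: dV/dt = Q_in − Q_out = 39.300 L/min, so V(t) = 876 + 39.300 t and V(12.3) = 1359.4 L.
Species balance (pure solvent in): dm/dt = −Q_out · m/V(t).
dm/m = −Q_out dt/(V₀ + 39.300 t); integrating gives ln(m/m₀) = −(Q_out/(Q_in−Q_out)) ln(V/V₀).
m = m₀ (V₀/V)^(Q_out/(Q_in−Q_out)) = 23.5 × (876/1359.4)^(1.3639) = 12.906 kg.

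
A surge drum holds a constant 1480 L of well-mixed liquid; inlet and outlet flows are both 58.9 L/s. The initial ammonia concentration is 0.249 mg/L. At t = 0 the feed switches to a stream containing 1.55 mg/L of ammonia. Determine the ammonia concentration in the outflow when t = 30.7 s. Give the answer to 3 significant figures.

Accumulation = in − out for the solute gives V dC/dt = Q(C_in − C).
Time constant τ = V/Q = 1480/58.9 = 25.127 s.
Solution: C(t) = C_in + (C₀ − C_in) e^(−t/τ).
C(30.7) = 1.55 + (0.249 − 1.55)·e^(−30.7/25.127) = 1.55 + (-1.3010)·0.29471 = 1.1666 mg/L.

1.17 mg/L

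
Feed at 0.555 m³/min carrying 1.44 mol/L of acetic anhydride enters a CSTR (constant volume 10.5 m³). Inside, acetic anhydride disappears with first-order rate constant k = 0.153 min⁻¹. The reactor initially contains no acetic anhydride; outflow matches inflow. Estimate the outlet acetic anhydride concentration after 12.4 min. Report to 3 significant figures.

0.341 mol/L

V dC/dt = Q(C_in − C) − k V C.
dC/dt = (Q/V) C_in − (Q/V + k) C; effective rate a = Q/V + k = 0.052857 + 0.153 = 0.20586 min⁻¹.
C_ss = Q C_in/(Q + kV) = 0.36974 mol/L; C(t) = C_ss + (C₀ − C_ss) e^(−a t).
C(12.4) = 0.36974 + (-0.36974)·e^(−0.20586·12.4) = 0.36974 + (-0.36974)·0.077877 = 0.34095 mol/L.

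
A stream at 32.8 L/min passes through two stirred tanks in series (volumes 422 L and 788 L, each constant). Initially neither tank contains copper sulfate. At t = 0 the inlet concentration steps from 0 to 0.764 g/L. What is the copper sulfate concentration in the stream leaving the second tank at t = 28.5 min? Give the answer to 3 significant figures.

0.358 g/L

Time constants: τᵢ = Vᵢ/Q for each well-mixed tank.
τ₁ = 422/32.8 = 12.866 min; τ₂ = 788/32.8 = 24.024 min.
Tank 1: C₁ = C_in(1 − e^(−t/τ₁)). Tank 2 (τ₁ ≠ τ₂): C₂ = C_in[1 − (τ₁ e^(−t/τ₁) − τ₂ e^(−t/τ₂))/(τ₁ − τ₂)].
At t = 28.5: e^(−t/τ₁) = 0.10914, e^(−t/τ₂) = 0.30535.
C₂ = 0.764·[1 − (12.866·0.10914 − 24.024·0.30535)/(-11.159)] = 0.764·0.46841 = 0.35787 g/L.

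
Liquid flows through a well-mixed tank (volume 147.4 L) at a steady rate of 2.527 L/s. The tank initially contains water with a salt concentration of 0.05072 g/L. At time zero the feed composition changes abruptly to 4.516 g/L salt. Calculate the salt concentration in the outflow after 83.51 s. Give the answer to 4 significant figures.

Mass balance on the solute (V constant): V dC/dt = Q(C_in − C).
Rewrite as dC/dt + C/τ = C_in/τ, τ = V/Q = 58.3300 s.
Integrating: C(t) = C_in + (C₀ − C_in) e^(−t/τ).
C(83.51) = 4.516 + (0.05072 − 4.516)·e^(−83.51/58.3300) = 4.516 + (-4.46528)·0.238907 = 3.44921 g/L.

3.449 g/L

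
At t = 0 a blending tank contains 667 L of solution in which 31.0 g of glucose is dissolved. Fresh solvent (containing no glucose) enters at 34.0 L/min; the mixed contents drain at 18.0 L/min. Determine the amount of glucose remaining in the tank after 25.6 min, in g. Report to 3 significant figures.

Total volume: dV/dt = Q_in − Q_out = 16.000 L/min, so V(t) = 667 + 16.000 t and V(25.6) = 1076.6 L.
Species balance (pure solvent in): dm/dt = −Q_out · m/V(t).
dm/m = −Q_out dt/(V₀ + 16.000 t); integrating gives ln(m/m₀) = −(Q_out/(Q_in−Q_out)) ln(V/V₀).
m = m₀ (V₀/V)^(Q_out/(Q_in−Q_out)) = 31.0 × (667/1076.6)^(1.1250) = 18.090 g.

18.1 g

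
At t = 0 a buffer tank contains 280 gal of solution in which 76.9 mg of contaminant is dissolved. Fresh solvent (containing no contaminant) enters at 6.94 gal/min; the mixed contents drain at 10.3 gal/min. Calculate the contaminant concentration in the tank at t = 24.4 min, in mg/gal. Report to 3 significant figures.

0.134 mg/gal

Let m(t) be the amount of contaminant. Volume: V(t) = V₀ + (Q_in − Q_out) t = 280 − 3.3600 t; V(24.4) = 198.02 gal.
Solute balance: dm/dt = 0 − Q_out C = −Q_out m/V(t).
dm/m = −Q_out dt/(V₀ − 3.3600 t); integrating gives ln(m/m₀) = −(Q_out/(Q_in−Q_out)) ln(V/V₀).
m = m₀ (V₀/V)^(Q_out/(Q_in−Q_out)) = 76.9 × (280/198.02)^(-3.0655) = 26.589 mg.
C = m/V = 26.589/198.02 = 0.13428 mg/gal.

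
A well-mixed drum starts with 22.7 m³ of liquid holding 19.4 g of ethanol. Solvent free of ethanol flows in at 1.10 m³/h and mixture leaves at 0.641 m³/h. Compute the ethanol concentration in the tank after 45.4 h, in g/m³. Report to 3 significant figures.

Let m(t) be the amount of ethanol. Volume: V(t) = V₀ + (Q_in − Q_out) t = 22.7 + 0.45900 t; V(45.4) = 43.539 m³.
Solute balance: dm/dt = 0 − Q_out C = −Q_out m/V(t).
dm/m = −Q_out dt/(V₀ + 0.45900 t); integrating gives ln(m/m₀) = −(Q_out/(Q_in−Q_out)) ln(V/V₀).
m = m₀ (V₀/V)^(Q_out/(Q_in−Q_out)) = 19.4 × (22.7/43.539)^(1.3965) = 7.8127 g.
C = m/V = 7.8127/43.539 = 0.17944 g/m³.

0.179 g/m³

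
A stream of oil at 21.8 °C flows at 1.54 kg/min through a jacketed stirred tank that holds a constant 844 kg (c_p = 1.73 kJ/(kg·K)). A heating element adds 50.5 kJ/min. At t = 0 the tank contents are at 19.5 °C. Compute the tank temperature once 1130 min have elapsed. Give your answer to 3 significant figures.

M c_p dT/dt = ṁ c_p (T_in − T) + Q̇.
Rearrange: dT/dt = (T_ss − T)/τ with τ = M/ṁ = 548.05 min and T_ss = T_in + Q̇/(ṁ c_p) = 40.755 °C.
Solution: T(t) = T_ss + (T₀ − T_ss) e^(−t/τ).
T(1130) = 40.755 + (-21.255)·e^(−1130/548.05) = 40.755 + (-21.255)·0.12722 = 38.051 °C.

38.1 °C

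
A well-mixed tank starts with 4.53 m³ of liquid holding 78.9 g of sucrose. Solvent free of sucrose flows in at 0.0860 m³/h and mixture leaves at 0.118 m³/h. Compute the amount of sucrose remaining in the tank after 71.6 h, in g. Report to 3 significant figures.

Total volume: dV/dt = Q_in − Q_out = -0.032000 m³/h, so V(t) = 4.53 − 0.032000 t and V(71.6) = 2.2388 m³.
No sucrose enters, so dm/dt = −Q_out · (m/V).
Separate: dm/m = −Q_out dt/V(t) ⇒ ln(m/m₀) = −(Q_out/(Q_in−Q_out)) ln(V/V₀).
m = m₀ (V₀/V)^(Q_out/(Q_in−Q_out)) = 78.9 × (4.53/2.2388)^(-3.6875) = 5.8667 g.

5.87 g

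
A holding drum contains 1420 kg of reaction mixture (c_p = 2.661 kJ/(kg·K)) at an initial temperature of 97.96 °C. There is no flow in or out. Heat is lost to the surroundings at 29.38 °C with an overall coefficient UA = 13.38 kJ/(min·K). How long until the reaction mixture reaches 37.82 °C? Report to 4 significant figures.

Lumped-capacitance energy balance: M c_p dT/dt = UA(T_amb − T).
τ = M c_p/UA = 282.408 min; T_ss = T_amb = 29.3800 °C.
T(t) = T_ss + (T₀ − T_ss)e^(−t/τ); set T = 37.82:
t = −τ ln[(T − T_ss)/(T₀ − T_ss)] = −282.408 · ln(0.123068) = 591.650 min.

591.7 min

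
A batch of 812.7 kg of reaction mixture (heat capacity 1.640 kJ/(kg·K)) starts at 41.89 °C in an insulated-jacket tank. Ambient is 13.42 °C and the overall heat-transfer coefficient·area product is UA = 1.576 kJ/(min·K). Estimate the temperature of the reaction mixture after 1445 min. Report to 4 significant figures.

18.58 °C

Unsteady energy balance on the tank contents: M c_p dT/dt = −UA(T − T_amb).
dT/dt = (T_ss − T)/τ with T_ss = T_amb = 13.4200 °C, τ = M c_p/UA = 812.7·1.640/1.576 = 845.703 min.
This is linear first-order; T(t) = T_ss + (T₀ − T_ss) e^(−t/τ).
T(1445) = 13.4200 + (28.4700)·0.181112 = 18.5763 °C.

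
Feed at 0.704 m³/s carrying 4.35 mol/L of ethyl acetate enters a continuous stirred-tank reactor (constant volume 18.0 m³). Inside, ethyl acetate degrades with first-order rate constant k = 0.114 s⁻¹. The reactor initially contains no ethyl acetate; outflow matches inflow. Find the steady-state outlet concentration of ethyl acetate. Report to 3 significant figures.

1.11 mol/L

Accumulation = in − out − consumed: V dC/dt = Q C_in − Q C − k V C.
At steady state: 0 = Q C_in − (Q + kV) C_ss, so C_ss = Q C_in/(Q + kV).
C_ss = 0.704·4.35/(0.704 + 0.114·18.0) = 3.0624/2.7560 = 1.1112 mol/L.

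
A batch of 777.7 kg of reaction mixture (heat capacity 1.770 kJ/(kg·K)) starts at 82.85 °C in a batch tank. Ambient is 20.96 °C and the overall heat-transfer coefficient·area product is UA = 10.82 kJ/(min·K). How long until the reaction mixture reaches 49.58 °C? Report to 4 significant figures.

Lumped-capacitance energy balance: M c_p dT/dt = UA(T_amb − T).
τ = M c_p/UA = 127.221 min; T_ss = T_amb = 20.9600 °C.
T(t) = T_ss + (T₀ − T_ss)e^(−t/τ); set T = 49.58:
t = −τ ln[(T − T_ss)/(T₀ − T_ss)] = −127.221 · ln(0.462433) = 98.1194 min.

98.12 min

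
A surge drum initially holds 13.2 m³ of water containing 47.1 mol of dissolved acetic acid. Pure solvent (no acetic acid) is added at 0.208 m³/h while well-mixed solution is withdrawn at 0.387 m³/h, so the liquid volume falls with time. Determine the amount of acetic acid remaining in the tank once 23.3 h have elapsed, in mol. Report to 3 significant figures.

Let m(t) be the amount of acetic acid. Volume: V(t) = V₀ + (Q_in − Q_out) t = 13.2 − 0.17900 t; V(23.3) = 9.0293 m³.
Solute balance: dm/dt = 0 − Q_out C = −Q_out m/V(t).
Separate: dm/m = −Q_out dt/V(t) ⇒ ln(m/m₀) = −(Q_out/(Q_in−Q_out)) ln(V/V₀).
m = m₀ (V₀/V)^(Q_out/(Q_in−Q_out)) = 47.1 × (13.2/9.0293)^(-2.1620) = 20.723 mol.

20.7 mol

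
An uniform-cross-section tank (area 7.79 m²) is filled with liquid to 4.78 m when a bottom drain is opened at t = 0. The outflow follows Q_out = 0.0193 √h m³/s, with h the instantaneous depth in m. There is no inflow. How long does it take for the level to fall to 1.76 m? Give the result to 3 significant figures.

A dh/dt = −Q_out = −0.0193 √h.
This is separable: 2 d(√h)/dt = −0.0193/A, so √h = √h₀ − (0.0193/(2A)) t.
t = 2A(√h₀ − √h)/0.0193 = 2·7.79·(√4.78 − √1.76)/0.0193
  = 15.580 × (2.1863 − 1.3266) / 0.0193 = 693.97 s.

694 s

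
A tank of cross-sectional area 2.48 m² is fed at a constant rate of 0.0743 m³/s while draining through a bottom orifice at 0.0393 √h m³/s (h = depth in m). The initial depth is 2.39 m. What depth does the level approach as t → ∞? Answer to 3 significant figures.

3.57 m

A dh/dt = Q_in − 0.0393 √h. Steady state requires inflow = outflow:
Q_in = 0.0393 √h_ss ⇒ √h_ss = 0.0743/0.0393 = 1.8906.
h_ss = 1.8906² = 3.5743 m. (Since h₀ = 2.39 m < h_ss, the level will rise toward this value.)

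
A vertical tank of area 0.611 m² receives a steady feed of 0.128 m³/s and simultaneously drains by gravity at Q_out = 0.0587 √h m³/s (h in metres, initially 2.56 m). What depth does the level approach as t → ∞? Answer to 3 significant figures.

4.75 m

Level balance: A dh/dt = 0.128 − 0.0587 √h. Setting dh/dt = 0:
Q_in = 0.0587 √h_ss ⇒ √h_ss = 0.128/0.0587 = 2.1806.
h_ss = 2.1806² = 4.7549 m. (Since h₀ = 2.56 m < h_ss, the level will rise toward this value.)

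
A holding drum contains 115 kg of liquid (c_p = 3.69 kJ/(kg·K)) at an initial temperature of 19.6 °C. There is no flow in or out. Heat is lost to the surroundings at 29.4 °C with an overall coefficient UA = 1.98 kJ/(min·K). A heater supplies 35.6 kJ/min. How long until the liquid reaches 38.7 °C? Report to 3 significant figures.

Heat balance on the well-mixed liquid: M c_p dT/dt = −UA(T − T_amb) + Q̇.
τ = M c_p/UA = 214.32 min; T_ss = T_amb + Q̇/UA = 29.4 + 35.6/1.98 = 47.380 °C.
T(t) = T_ss + (T₀ − T_ss)e^(−t/τ); set T = 38.7:
t = −τ ln[(T − T_ss)/(T₀ − T_ss)] = −214.32 · ln(0.31245) = 249.32 min.

249 min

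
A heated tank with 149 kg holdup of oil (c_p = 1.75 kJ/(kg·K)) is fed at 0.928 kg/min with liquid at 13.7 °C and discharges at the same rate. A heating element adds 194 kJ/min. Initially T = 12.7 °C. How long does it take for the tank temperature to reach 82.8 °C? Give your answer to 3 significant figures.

140 min

Energy balance: M c_p dT/dt = ṁ c_p (T_in − T) + 194.
τ = M/ṁ = 160.56 min; T_ss = T_in + Q̇/(ṁ c_p) = 133.16 °C.
T(t) = T_ss + (T₀ − T_ss) e^(−t/τ). Set T = 82.8:
e^(−t/τ) = (82.8 − 133.16)/(12.7 − 133.16) = 0.41806
t = −160.56 · ln(0.41806) = 140.03 min.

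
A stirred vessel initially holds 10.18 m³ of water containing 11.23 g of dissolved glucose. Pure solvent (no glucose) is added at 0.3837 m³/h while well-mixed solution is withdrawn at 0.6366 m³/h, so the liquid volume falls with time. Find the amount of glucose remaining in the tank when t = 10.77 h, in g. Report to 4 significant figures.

Total volume: dV/dt = Q_in − Q_out = -0.252900 m³/h, so V(t) = 10.18 − 0.252900 t and V(10.77) = 7.45627 m³.
Solute balance: dm/dt = 0 − Q_out C = −Q_out m/V(t).
Separate: dm/m = −Q_out dt/V(t) ⇒ ln(m/m₀) = −(Q_out/(Q_in−Q_out)) ln(V/V₀).
m = m₀ (V₀/V)^(Q_out/(Q_in−Q_out)) = 11.23 × (10.18/7.45627)^(-2.51720) = 5.12847 g.

5.128 g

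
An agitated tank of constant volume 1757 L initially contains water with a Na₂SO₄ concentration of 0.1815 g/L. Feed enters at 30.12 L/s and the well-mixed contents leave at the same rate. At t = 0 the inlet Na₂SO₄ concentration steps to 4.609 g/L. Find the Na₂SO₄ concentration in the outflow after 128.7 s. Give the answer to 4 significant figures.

4.121 g/L

Mass balance on the solute (V constant): V dC/dt = Q(C_in − C).
Rewrite as dC/dt + C/τ = C_in/τ, τ = V/Q = 58.3333 s.
This is linear first-order; C(t) = C_in + (C₀ − C_in) e^(−t/τ).
C(128.7) = 4.609 + (0.1815 − 4.609)·e^(−128.7/58.3333) = 4.609 + (-4.42750)·0.110109 = 4.12149 g/L.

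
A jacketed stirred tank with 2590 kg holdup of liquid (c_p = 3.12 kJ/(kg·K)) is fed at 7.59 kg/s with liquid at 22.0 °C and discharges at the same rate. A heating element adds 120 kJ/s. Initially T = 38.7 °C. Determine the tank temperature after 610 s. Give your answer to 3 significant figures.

29.0 °C

M c_p dT/dt = ṁ c_p (T_in − T) + Q̇.
Rearrange: dT/dt = (T_ss − T)/τ with τ = M/ṁ = 341.24 s and T_ss = T_in + Q̇/(ṁ c_p) = 27.067 °C.
T approaches T_ss exponentially: T(t) = T_ss + (T₀ − T_ss) e^(−t/τ).
T(610) = 27.067 + (11.633)·e^(−610/341.24) = 27.067 + (11.633)·0.16736 = 29.014 °C.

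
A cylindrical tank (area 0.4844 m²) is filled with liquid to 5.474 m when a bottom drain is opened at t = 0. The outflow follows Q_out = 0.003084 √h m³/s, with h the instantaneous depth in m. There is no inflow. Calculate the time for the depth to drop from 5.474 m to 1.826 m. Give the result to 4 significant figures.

310.5 s

Accumulation of liquid (constant cross-section A): A dh/dt = −0.003084 √h.
This is separable: 2 d(√h)/dt = −0.003084/A, so √h = √h₀ − (0.003084/(2A)) t.
t = 2A(√h₀ − √h)/0.003084 = 2·0.4844·(√5.474 − √1.826)/0.003084
  = 0.968800 × (2.33966 − 1.35130) / 0.003084 = 310.482 s.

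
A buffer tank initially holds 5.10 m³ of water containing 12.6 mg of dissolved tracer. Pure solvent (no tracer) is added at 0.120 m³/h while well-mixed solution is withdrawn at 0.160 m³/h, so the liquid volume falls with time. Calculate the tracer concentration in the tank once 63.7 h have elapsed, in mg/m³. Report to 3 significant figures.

Let m(t) be the amount of tracer. Volume: V(t) = V₀ + (Q_in − Q_out) t = 5.10 − 0.040000 t; V(63.7) = 2.5520 m³.
Species balance (pure solvent in): dm/dt = −Q_out · m/V(t).
dm/m = −Q_out dt/(V₀ − 0.040000 t); integrating gives ln(m/m₀) = −(Q_out/(Q_in−Q_out)) ln(V/V₀).
m = m₀ (V₀/V)^(Q_out/(Q_in−Q_out)) = 12.6 × (5.10/2.5520)^(-4.0000) = 0.78997 mg.
C = m/V = 0.78997/2.5520 = 0.30955 mg/m³.

0.310 mg/m³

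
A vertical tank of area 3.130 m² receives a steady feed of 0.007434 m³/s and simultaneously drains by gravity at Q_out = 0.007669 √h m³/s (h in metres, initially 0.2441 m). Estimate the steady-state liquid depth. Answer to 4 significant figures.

0.9397 m

A dh/dt = Q_in − 0.007669 √h. Steady state requires inflow = outflow:
Q_in = 0.007669 √h_ss ⇒ √h_ss = 0.007434/0.007669 = 0.969357.
h_ss = 0.969357² = 0.939653 m. (Since h₀ = 0.2441 m < h_ss, the level will rise toward this value.)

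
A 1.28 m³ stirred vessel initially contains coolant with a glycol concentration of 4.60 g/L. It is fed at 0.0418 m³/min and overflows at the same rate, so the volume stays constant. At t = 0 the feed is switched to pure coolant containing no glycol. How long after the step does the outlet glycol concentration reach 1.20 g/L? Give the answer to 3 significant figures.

41.1 min

Species balance: V dC/dt = Q(C_in − C) ⇒ τ = V/Q = 30.622 min.
C(t) = C_in + (C₀ − C_in) e^(−t/τ). Set C = 1.20 and solve for t:
e^(−t/τ) = (C − C_in)/(C₀ − C_in) = (1.20 − 0)/(4.60 − 0) = 0.26087
t = −τ ln(…) = 30.622 × 1.3437 = 41.148 min.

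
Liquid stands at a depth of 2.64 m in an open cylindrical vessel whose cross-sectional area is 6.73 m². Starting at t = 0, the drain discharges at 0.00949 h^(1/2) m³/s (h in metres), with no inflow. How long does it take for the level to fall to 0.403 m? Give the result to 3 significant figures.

Accumulation of liquid (constant cross-section A): A dh/dt = −0.00949 √h.
This is separable: 2 d(√h)/dt = −0.00949/A, so √h = √h₀ − (0.00949/(2A)) t.
t = 2A(√h₀ − √h)/0.00949 = 2·6.73·(√2.64 − √0.403)/0.00949
  = 13.460 × (1.6248 − 0.63482) / 0.00949 = 1404.1 s.

1400 s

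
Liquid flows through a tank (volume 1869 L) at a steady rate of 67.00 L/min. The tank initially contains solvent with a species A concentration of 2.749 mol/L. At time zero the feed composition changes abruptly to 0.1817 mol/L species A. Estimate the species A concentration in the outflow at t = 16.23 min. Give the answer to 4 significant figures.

1.617 mol/L

Accumulation = in − out for the solute gives V dC/dt = Q(C_in − C).
Rewrite as dC/dt + C/τ = C_in/τ, τ = V/Q = 27.8955 min.
Integrating: C(t) = C_in + (C₀ − C_in) e^(−t/τ).
C(16.23) = 0.1817 + (2.749 − 0.1817)·e^(−16.23/27.8955) = 0.1817 + (2.56730)·0.558884 = 1.61652 mol/L.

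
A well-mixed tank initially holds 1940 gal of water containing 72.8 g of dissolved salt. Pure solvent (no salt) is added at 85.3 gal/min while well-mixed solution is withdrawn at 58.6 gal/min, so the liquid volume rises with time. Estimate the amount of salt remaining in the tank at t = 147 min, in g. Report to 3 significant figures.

Total volume: dV/dt = Q_in − Q_out = 26.700 gal/min, so V(t) = 1940 + 26.700 t and V(147) = 5864.9 gal.
Species balance (pure solvent in): dm/dt = −Q_out · m/V(t).
dm/m = −Q_out dt/(V₀ + 26.700 t); integrating gives ln(m/m₀) = −(Q_out/(Q_in−Q_out)) ln(V/V₀).
m = m₀ (V₀/V)^(Q_out/(Q_in−Q_out)) = 72.8 × (1940/5864.9)^(2.1948) = 6.4216 g.

6.42 g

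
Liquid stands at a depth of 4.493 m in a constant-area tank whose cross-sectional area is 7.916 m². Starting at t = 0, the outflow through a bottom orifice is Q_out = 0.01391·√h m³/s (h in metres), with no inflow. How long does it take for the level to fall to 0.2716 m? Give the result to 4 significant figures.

1819 s

Accumulation of liquid (constant cross-section A): A dh/dt = −0.01391 √h.
This is separable: 2 d(√h)/dt = −0.01391/A, so √h = √h₀ − (0.01391/(2A)) t.
t = 2A(√h₀ − √h)/0.01391 = 2·7.916·(√4.493 − √0.2716)/0.01391
  = 15.8320 × (2.11967 − 0.521153) / 0.01391 = 1819.39 s.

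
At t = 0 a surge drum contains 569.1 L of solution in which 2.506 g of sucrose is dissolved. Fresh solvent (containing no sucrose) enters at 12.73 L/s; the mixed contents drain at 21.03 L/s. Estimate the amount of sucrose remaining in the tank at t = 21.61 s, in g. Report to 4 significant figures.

Total volume: dV/dt = Q_in − Q_out = -8.30000 L/s, so V(t) = 569.1 − 8.30000 t and V(21.61) = 389.737 L.
Solute balance: dm/dt = 0 − Q_out C = −Q_out m/V(t).
dm/m = −Q_out dt/(V₀ − 8.30000 t); integrating gives ln(m/m₀) = −(Q_out/(Q_in−Q_out)) ln(V/V₀).
m = m₀ (V₀/V)^(Q_out/(Q_in−Q_out)) = 2.506 × (569.1/389.737)^(-2.53373) = 0.960267 g.

0.9603 g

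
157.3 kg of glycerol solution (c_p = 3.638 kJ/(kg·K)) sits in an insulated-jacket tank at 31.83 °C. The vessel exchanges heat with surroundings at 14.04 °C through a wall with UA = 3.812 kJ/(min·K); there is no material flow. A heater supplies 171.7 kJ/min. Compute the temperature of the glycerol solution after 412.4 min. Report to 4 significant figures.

M c_p dT/dt = −UA(T − T_amb) + Q̇.
dT/dt = (T_ss − T)/τ with T_ss = T_amb + Q̇/UA = 14.04 + 171.7/3.812 = 59.0820 °C, τ = M c_p/UA = 157.3·3.638/3.812 = 150.120 min.
This is linear first-order; T(t) = T_ss + (T₀ − T_ss) e^(−t/τ).
T(412.4) = 59.0820 + (-27.2520)·0.0641112 = 57.3348 °C.

57.33 °C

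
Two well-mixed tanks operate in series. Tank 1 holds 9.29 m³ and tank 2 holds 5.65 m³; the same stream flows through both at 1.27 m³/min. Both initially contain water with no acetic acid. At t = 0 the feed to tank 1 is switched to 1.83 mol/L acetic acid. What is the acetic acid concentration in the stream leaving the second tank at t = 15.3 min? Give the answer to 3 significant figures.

1.34 mol/L

Species balance on tank i: dCᵢ/dt = (Cᵢ₋₁ − Cᵢ)/τᵢ with τᵢ = Vᵢ/Q.
τ₁ = 9.29/1.27 = 7.3150 min; τ₂ = 5.65/1.27 = 4.4488 min.
Tank 1: C₁ = C_in(1 − e^(−t/τ₁)). Tank 2 (τ₁ ≠ τ₂): C₂ = C_in[1 − (τ₁ e^(−t/τ₁) − τ₂ e^(−t/τ₂))/(τ₁ − τ₂)].
At t = 15.3: e^(−t/τ₁) = 0.12349, e^(−t/τ₂) = 0.032093.
C₂ = 1.83·[1 − (7.3150·0.12349 − 4.4488·0.032093)/(2.8661)] = 1.83·0.73465 = 1.3444 mol/L.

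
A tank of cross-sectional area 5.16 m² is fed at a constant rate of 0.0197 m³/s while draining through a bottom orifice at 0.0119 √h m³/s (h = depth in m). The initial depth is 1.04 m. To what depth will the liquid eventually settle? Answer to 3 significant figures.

2.74 m

A dh/dt = Q_in − 0.0119 √h. Steady state requires inflow = outflow:
Q_in = 0.0119 √h_ss ⇒ √h_ss = 0.0197/0.0119 = 1.6555.
h_ss = 1.6555² = 2.7406 m. (Since h₀ = 1.04 m < h_ss, the level will rise toward this value.)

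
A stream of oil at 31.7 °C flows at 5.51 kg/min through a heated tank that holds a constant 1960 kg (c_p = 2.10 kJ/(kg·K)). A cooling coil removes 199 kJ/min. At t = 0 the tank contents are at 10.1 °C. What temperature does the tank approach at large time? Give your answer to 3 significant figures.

14.5 °C

Energy balance: M c_p dT/dt = ṁ c_p (T_in − T) − 199.
At steady state dT/dt = 0 ⇒ T_ss = T_in − Q̇/(ṁ c_p) = 31.7 − 199/(5.51·2.10) = 14.502 °C.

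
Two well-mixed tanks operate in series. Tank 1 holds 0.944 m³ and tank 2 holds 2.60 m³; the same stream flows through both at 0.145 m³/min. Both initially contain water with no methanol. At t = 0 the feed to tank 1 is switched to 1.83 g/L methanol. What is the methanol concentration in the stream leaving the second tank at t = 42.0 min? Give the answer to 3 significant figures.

Time constants: τᵢ = Vᵢ/Q for each well-mixed tank.
τ₁ = 0.944/0.145 = 6.5103 min; τ₂ = 2.60/0.145 = 17.931 min.
Tank 1: C₁ = C_in(1 − e^(−t/τ₁)). Tank 2 (τ₁ ≠ τ₂): C₂ = C_in[1 − (τ₁ e^(−t/τ₁) − τ₂ e^(−t/τ₂))/(τ₁ − τ₂)].
At t = 42.0: e^(−t/τ₁) = 0.0015785, e^(−t/τ₂) = 0.096106.
C₂ = 1.83·[1 − (6.5103·0.0015785 − 17.931·0.096106)/(-11.421)] = 1.83·0.85001 = 1.5555 g/L.

1.56 g/L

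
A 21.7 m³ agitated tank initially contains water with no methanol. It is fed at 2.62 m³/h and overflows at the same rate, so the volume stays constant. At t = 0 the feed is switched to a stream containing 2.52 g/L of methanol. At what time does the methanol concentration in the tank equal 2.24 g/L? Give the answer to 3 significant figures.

Species balance on the tank: V dC/dt = Q(C_in − C), so τ = V/Q = 8.2824 h.
C(t) = C_in + (C₀ − C_in) e^(−t/τ). Set C = 2.24 and solve for t:
e^(−t/τ) = (C − C_in)/(C₀ − C_in) = (2.24 − 2.52)/(0 − 2.52) = 0.11111
t = −τ ln(…) = 8.2824 × 2.1972 = 18.198 h.

18.2 h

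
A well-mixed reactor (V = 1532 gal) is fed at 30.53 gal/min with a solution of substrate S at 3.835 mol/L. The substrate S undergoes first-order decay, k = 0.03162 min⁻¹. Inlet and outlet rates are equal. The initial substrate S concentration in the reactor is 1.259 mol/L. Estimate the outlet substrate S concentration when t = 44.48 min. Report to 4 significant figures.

V dC/dt = Q(C_in − C) − k V C.
This is linear with rate a = Q/V + k = 0.0515482 min⁻¹.
C_ss = Q C_in/(Q + kV) = 1.48259 mol/L; C(t) = C_ss + (C₀ − C_ss) e^(−a t).
C(44.48) = 1.48259 + (-0.223586)·e^(−0.0515482·44.48) = 1.48259 + (-0.223586)·0.100977 = 1.46001 mol/L.

1.460 mol/L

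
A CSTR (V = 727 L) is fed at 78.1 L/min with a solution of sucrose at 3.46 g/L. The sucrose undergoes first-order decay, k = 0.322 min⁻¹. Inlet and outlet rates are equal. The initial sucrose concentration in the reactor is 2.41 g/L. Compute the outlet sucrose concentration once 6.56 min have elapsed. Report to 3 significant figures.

Species balance: V dC/dt = Q C_in − Q C − k V C.
dC/dt = (Q/V) C_in − (Q/V + k) C; effective rate a = Q/V + k = 0.10743 + 0.322 = 0.42943 min⁻¹.
C_ss = Q C_in/(Q + kV) = 0.86557 g/L; C(t) = C_ss + (C₀ − C_ss) e^(−a t).
C(6.56) = 0.86557 + (1.5444)·e^(−0.42943·6.56) = 0.86557 + (1.5444)·0.059782 = 0.95790 g/L.

0.958 g/L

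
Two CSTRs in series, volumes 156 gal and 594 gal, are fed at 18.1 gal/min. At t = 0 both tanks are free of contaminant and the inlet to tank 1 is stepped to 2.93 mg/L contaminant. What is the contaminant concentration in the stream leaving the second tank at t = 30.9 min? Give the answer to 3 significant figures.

Species balance on tank i: dCᵢ/dt = (Cᵢ₋₁ − Cᵢ)/τᵢ with τᵢ = Vᵢ/Q.
τ₁ = 156/18.1 = 8.6188 min; τ₂ = 594/18.1 = 32.818 min.
Solving the cascade with C₁(0)=C₂(0)=0 gives C₂(t) = C_in[1 − (τ₁ e^(−t/τ₁) − τ₂ e^(−t/τ₂))/(τ₁ − τ₂)].
At t = 30.9: e^(−t/τ₁) = 0.027731, e^(−t/τ₂) = 0.39002.
C₂ = 2.93·[1 − (8.6188·0.027731 − 32.818·0.39002)/(-24.199)] = 2.93·0.48095 = 1.4092 mg/L.

1.41 mg/L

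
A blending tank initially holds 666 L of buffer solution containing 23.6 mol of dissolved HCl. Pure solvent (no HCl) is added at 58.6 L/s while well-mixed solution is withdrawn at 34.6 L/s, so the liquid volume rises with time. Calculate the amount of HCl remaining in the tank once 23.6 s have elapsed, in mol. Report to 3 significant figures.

9.72 mol

Total volume: dV/dt = Q_in − Q_out = 24.000 L/s, so V(t) = 666 + 24.000 t and V(23.6) = 1232.4 L.
Solute balance: dm/dt = 0 − Q_out C = −Q_out m/V(t).
Separate: dm/m = −Q_out dt/V(t) ⇒ ln(m/m₀) = −(Q_out/(Q_in−Q_out)) ln(V/V₀).
m = m₀ (V₀/V)^(Q_out/(Q_in−Q_out)) = 23.6 × (666/1232.4)^(1.4417) = 9.7182 mol.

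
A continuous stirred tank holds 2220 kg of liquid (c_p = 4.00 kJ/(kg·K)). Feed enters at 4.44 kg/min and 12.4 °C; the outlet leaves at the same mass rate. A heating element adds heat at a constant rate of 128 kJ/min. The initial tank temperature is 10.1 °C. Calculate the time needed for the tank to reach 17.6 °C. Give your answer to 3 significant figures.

M c_p dT/dt = ṁ c_p (T_in − T) + Q̇.
τ = M/ṁ = 500.00 min; T_ss = T_in + Q̇/(ṁ c_p) = 19.607 °C.
T(t) = T_ss + (T₀ − T_ss) e^(−t/τ). Set T = 17.6:
e^(−t/τ) = (17.6 − 19.607)/(10.1 − 19.607) = 0.21112
t = −500.00 · ln(0.21112) = 777.65 min.

778 min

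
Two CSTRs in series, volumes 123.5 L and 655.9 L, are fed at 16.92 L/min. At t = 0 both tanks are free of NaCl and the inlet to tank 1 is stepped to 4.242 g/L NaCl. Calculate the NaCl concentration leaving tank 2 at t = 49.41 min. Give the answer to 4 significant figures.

2.782 g/L

Time constants: τᵢ = Vᵢ/Q for each well-mixed tank.
τ₁ = 123.5/16.92 = 7.29905 min; τ₂ = 655.9/16.92 = 38.7648 min.
Solving the cascade with C₁(0)=C₂(0)=0 gives C₂(t) = C_in[1 − (τ₁ e^(−t/τ₁) − τ₂ e^(−t/τ₂))/(τ₁ − τ₂)].
At t = 49.41: e^(−t/τ₁) = 0.00114842, e^(−t/τ₂) = 0.279540.
C₂ = 4.242·[1 − (7.29905·0.00114842 − 38.7648·0.279540)/(-31.4657)] = 4.242·0.655882 = 2.78225 g/L.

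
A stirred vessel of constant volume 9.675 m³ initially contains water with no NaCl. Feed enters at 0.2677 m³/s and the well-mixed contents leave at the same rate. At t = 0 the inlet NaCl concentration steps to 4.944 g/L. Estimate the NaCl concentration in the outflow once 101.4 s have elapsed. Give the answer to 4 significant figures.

4.645 g/L

Species balance on the tank: V dC/dt = Q(C_in − C).
So dC/dt = (C_in − C)/τ with τ = V/Q = 9.675/0.2677 = 36.1412 s.
C approaches C_in exponentially: C(t) = C_in + (C₀ − C_in) e^(−t/τ).
C(101.4) = 4.944 + (0 − 4.944)·e^(−101.4/36.1412) = 4.944 + (-4.94400)·0.0604667 = 4.64505 g/L.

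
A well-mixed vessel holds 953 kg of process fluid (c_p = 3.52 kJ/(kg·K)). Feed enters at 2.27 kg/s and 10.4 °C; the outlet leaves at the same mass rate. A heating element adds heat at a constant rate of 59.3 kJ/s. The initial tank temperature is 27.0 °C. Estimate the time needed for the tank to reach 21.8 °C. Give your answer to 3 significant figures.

Energy balance: M c_p dT/dt = ṁ c_p (T_in − T) + 59.3.
τ = M/ṁ = 419.82 s; T_ss = T_in + Q̇/(ṁ c_p) = 17.821 °C.
T(t) = T_ss + (T₀ − T_ss) e^(−t/τ). Set T = 21.8:
e^(−t/τ) = (21.8 − 17.821)/(27.0 − 17.821) = 0.43346
t = −419.82 · ln(0.43346) = 350.95 s.

351 s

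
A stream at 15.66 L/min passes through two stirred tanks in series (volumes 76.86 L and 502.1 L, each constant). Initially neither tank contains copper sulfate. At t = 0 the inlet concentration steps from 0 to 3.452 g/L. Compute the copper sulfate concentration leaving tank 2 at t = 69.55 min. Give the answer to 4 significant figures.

Species balance on tank i: dCᵢ/dt = (Cᵢ₋₁ − Cᵢ)/τᵢ with τᵢ = Vᵢ/Q.
τ₁ = 76.86/15.66 = 4.90805 min; τ₂ = 502.1/15.66 = 32.0626 min.
Tank 1: C₁ = C_in(1 − e^(−t/τ₁)). Tank 2 (τ₁ ≠ τ₂): C₂ = C_in[1 − (τ₁ e^(−t/τ₁) − τ₂ e^(−t/τ₂))/(τ₁ − τ₂)].
At t = 69.55: e^(−t/τ₁) = 7.01104e-07, e^(−t/τ₂) = 0.114270.
C₂ = 3.452·[1 − (4.90805·7.01104e-07 − 32.0626·0.114270)/(-27.1545)] = 3.452·0.865077 = 2.98625 g/L.

2.986 g/L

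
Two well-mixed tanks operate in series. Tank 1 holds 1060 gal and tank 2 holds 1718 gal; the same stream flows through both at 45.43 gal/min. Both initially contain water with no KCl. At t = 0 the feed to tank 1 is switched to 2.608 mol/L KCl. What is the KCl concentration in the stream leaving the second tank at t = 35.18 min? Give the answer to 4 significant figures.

Each tank obeys Vᵢ dCᵢ/dt = Q(Cᵢ₋₁ − Cᵢ), so τᵢ = Vᵢ/Q.
τ₁ = 1060/45.43 = 23.3326 min; τ₂ = 1718/45.43 = 37.8164 min.
Tank 1: C₁ = C_in(1 − e^(−t/τ₁)). Tank 2 (τ₁ ≠ τ₂): C₂ = C_in[1 − (τ₁ e^(−t/τ₁) − τ₂ e^(−t/τ₂))/(τ₁ − τ₂)].
At t = 35.18: e^(−t/τ₁) = 0.221405, e^(−t/τ₂) = 0.394442.
C₂ = 2.608·[1 − (23.3326·0.221405 − 37.8164·0.394442)/(-14.4838)] = 2.608·0.326806 = 0.852310 mol/L.

0.8523 mol/L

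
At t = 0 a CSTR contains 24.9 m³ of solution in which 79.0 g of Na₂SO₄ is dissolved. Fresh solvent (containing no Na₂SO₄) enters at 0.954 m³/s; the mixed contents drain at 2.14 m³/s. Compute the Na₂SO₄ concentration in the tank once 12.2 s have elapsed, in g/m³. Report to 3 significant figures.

1.58 g/m³

Total volume: dV/dt = Q_in − Q_out = -1.1860 m³/s, so V(t) = 24.9 − 1.1860 t and V(12.2) = 10.431 m³.
No Na₂SO₄ enters, so dm/dt = −Q_out · (m/V).
dm/m = −Q_out dt/(V₀ − 1.1860 t); integrating gives ln(m/m₀) = −(Q_out/(Q_in−Q_out)) ln(V/V₀).
m = m₀ (V₀/V)^(Q_out/(Q_in−Q_out)) = 79.0 × (24.9/10.431)^(-1.8044) = 16.436 g.
C = m/V = 16.436/10.431 = 1.5757 g/m³.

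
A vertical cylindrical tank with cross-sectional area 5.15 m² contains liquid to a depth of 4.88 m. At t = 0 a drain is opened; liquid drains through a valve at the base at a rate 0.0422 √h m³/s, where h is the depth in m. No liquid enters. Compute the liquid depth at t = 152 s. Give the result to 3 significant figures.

A dh/dt = −Q_out = −0.0422 √h.
∫ h^(−1/2) dh = −(0.0422/A) ∫ dt, giving 2√h = 2√h₀ − (0.0422/A) t.
√h = √4.88 − 0.0422·152/(2·5.15) = 2.2091 − 0.62276 = 1.5863.
h = 1.5863² = 2.5164 m.

2.52 m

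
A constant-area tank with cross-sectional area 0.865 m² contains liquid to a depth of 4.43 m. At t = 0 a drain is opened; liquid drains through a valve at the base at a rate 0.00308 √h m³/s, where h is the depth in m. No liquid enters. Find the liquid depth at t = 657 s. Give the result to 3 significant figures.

0.874 m

With no inflow, A dh/dt = −0.00308 √h.
This is separable: 2 d(√h)/dt = −0.00308/A, so √h = √h₀ − (0.00308/(2A)) t.
√h = √4.43 − 0.00308·657/(2·0.865) = 2.1048 − 1.1697 = 0.93507.
h = 0.93507² = 0.87435 m.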